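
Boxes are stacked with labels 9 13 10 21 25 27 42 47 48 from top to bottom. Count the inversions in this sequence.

1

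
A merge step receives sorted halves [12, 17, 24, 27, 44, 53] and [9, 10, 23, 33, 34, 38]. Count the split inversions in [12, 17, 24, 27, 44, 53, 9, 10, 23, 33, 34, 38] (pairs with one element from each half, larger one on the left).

22

Take each right-half value and tally the left-half values above it:
r = 9: 12, 17, 24, 27, 44, 53 → 6
r = 10: 12, 17, 24, 27, 44, 53 → 6
r = 23: 24, 27, 44, 53 → 4
r = 33: 44, 53 → 2
r = 34: 44, 53 → 2
r = 38: 44, 53 → 2
Cross-inversions: 6 + 6 + 4 + 2 + 2 + 2 = 22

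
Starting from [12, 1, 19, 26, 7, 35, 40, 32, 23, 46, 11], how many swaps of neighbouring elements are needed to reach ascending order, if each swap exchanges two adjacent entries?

18

Minimum adjacent swaps = number of inversions (each swap of adjacent out-of-order elements removes one inversion and no swap can remove more).
Count inversions — for each element, later elements that are smaller:
12: 1, 7, 11 → 3
1: none → 0
19: 7, 11 → 2
26: 7, 23, 11 → 3
7: none → 0
35: 32, 23, 11 → 3
40: 32, 23, 11 → 3
32: 23, 11 → 2
23: 11 → 1
46: 11 → 1
11: none → 0
Total inversions: 3 + 0 + 2 + 3 + 0 + 3 + 3 + 2 + 1 + 1 + 0 = 18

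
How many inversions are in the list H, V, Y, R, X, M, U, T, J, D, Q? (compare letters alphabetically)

36

Element-by-element contributions:
H: 1
V: 7
Y: 8
R: 4
X: 6
M: 2
U: 4
T: 3
J: 1
D: 0
Q: 0
Sum: 1 + 7 + 8 + 4 + 6 + 2 + 4 + 3 + 1 + 0 + 0 = 36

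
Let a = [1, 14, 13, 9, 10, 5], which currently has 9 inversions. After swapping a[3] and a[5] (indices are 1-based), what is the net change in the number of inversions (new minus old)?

-1

Positions 3 and 5 hold 13 and 10; after swapping, the array is [1, 14, 10, 9, 13, 5].
Sweep left to right; for each value list the smaller values that follow it:
1 → none → 0
14 → 10, 9, 13, 5 → 4
10 → 9, 5 → 2
9 → 5 → 1
13 → 5 → 1
5 → none → 0
Sum: 0 + 4 + 2 + 1 + 1 + 0 = 8
Change: 8 − 9 = -1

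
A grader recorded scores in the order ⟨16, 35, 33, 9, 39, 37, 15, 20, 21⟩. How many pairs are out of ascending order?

18

For each element, count later entries that are smaller:
16 → 9, 15 → 2
35 → 33, 9, 15, 20, 21 → 5
33 → 9, 15, 20, 21 → 4
9 → none → 0
39 → 37, 15, 20, 21 → 4
37 → 15, 20, 21 → 3
15 → none → 0
20 → none → 0
21 → none → 0
Sum: 2 + 5 + 4 + 0 + 4 + 3 + 0 + 0 + 0 = 18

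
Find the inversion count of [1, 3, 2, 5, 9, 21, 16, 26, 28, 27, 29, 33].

Sweep left to right; for each value list the smaller values that follow it:
1 → none → 0
3 → 2 → 1
2 → none → 0
5 → none → 0
9 → none → 0
21 → 16 → 1
16 → none → 0
26 → none → 0
28 → 27 → 1
27 → none → 0
29 → none → 0
33 → none → 0
Sum: 0 + 1 + 0 + 0 + 0 + 1 + 0 + 0 + 1 + 0 + 0 + 0 = 3

3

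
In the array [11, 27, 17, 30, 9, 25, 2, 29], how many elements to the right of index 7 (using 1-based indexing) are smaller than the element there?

The element at index 7 is 2.
Elements after it: 29
None of them are smaller than 2.

0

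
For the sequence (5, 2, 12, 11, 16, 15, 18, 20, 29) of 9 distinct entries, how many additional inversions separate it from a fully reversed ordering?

Maximum inversions for 9 distinct elements is C(9, 2) = 9·8/2 = 36.
Current inversions — for each element, count later smaller elements:
5: 1
2: 0
12: 1
11: 0
16: 1
15: 0
18: 0
20: 0
29: 0
Current total: 1 + 0 + 1 + 0 + 1 + 0 + 0 + 0 + 0 = 3
Shortfall: 36 − 3 = 33

33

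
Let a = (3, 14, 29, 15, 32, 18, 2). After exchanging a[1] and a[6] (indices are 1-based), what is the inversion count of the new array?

Positions 1 and 6 hold 3 and 18; after swapping, the array is [18, 14, 29, 15, 32, 3, 2].
For each element, count later entries that are smaller:
18: 4
14: 2
29: 3
15: 2
32: 2
3: 1
2: 0
Sum: 4 + 2 + 3 + 2 + 2 + 1 + 0 = 14

There are 14 inversions.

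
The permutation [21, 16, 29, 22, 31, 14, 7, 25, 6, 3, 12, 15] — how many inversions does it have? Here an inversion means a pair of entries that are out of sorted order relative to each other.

For each element, count later entries that are smaller:
21 → 16, 14, 7, 6, 3, 12, 15 → 7
16 → 14, 7, 6, 3, 12, 15 → 6
29 → 22, 14, 7, 25, 6, 3, 12, 15 → 8
22 → 14, 7, 6, 3, 12, 15 → 6
31 → 14, 7, 25, 6, 3, 12, 15 → 7
14 → 7, 6, 3, 12 → 4
7 → 6, 3 → 2
25 → 6, 3, 12, 15 → 4
6 → 3 → 1
3 → none → 0
12 → none → 0
15 → none → 0
Sum: 7 + 6 + 8 + 6 + 7 + 4 + 2 + 4 + 1 + 0 + 0 + 0 = 45

45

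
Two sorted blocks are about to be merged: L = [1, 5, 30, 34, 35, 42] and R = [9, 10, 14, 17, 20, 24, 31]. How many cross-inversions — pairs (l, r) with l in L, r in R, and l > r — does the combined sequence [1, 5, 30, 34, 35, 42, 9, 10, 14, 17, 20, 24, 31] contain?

For each element r of the right run, count left-run elements greater than r:
r = 9: 30, 34, 35, 42 → 4
r = 10: 30, 34, 35, 42 → 4
r = 14: 30, 34, 35, 42 → 4
r = 17: 30, 34, 35, 42 → 4
r = 20: 30, 34, 35, 42 → 4
r = 24: 30, 34, 35, 42 → 4
r = 31: 34, 35, 42 → 3
Cross-inversions: 4 + 4 + 4 + 4 + 4 + 4 + 3 = 27

27 cross-inversions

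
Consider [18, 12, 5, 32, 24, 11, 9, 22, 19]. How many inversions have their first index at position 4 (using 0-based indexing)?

4

The element at index 4 is 24.
Elements after it: 11, 9, 22, 19
Those smaller than 24: 11, 9, 22, 19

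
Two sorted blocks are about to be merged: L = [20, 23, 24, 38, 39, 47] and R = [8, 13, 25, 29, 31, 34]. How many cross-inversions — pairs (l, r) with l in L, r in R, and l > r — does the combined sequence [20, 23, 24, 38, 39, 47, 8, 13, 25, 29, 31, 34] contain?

Take each right-half value and tally the left-half values above it:
r = 8: 20, 23, 24, 38, 39, 47 → 6
r = 13: 20, 23, 24, 38, 39, 47 → 6
r = 25: 38, 39, 47 → 3
r = 29: 38, 39, 47 → 3
r = 31: 38, 39, 47 → 3
r = 34: 38, 39, 47 → 3
Cross-inversions: 6 + 6 + 3 + 3 + 3 + 3 = 24

There are 24 split inversions.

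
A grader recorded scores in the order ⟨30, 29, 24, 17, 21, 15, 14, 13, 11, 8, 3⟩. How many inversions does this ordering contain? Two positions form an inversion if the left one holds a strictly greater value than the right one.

54 inversions

Count, for each position, how many later elements it exceeds:
30: 10
29: 9
24: 8
17: 6
21: 6
15: 5
14: 4
13: 3
11: 2
8: 1
3: 0
Sum: 10 + 9 + 8 + 6 + 6 + 5 + 4 + 3 + 2 + 1 + 0 = 54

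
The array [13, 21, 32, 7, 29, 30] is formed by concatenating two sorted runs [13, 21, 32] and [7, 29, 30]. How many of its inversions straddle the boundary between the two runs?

5 cross-inversions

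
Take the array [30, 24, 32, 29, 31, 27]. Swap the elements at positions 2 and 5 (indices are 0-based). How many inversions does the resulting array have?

Inversions: 3

Positions 2 and 5 hold 32 and 27; after swapping, the array is [30, 24, 27, 29, 31, 32].
For each element, count later entries that are smaller:
30 → 24, 27, 29 → 3
24 → none → 0
27 → none → 0
29 → none → 0
31 → none → 0
32 → none → 0
Sum: 3 + 0 + 0 + 0 + 0 + 0 = 3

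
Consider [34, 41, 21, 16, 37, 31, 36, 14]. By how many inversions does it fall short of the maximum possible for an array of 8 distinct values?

10

Maximum inversions for 8 distinct elements is C(8, 2) = 8·7/2 = 28.
Current inversions — for each element, count later smaller elements:
34: 4
41: 6
21: 2
16: 1
37: 3
31: 1
36: 1
14: 0
Current total: 4 + 6 + 2 + 1 + 3 + 1 + 1 + 0 = 18
Shortfall: 28 − 18 = 10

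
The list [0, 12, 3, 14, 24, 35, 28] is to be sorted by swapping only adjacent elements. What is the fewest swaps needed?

2

The minimum number of adjacent swaps to sort an array equals its inversion count, since every such swap removes exactly one inversion.
Count inversions — for each element, later elements that are smaller:
0: none → 0
12: 3 → 1
3: none → 0
14: none → 0
24: none → 0
35: 28 → 1
28: none → 0
Total inversions: 0 + 1 + 0 + 0 + 0 + 1 + 0 = 2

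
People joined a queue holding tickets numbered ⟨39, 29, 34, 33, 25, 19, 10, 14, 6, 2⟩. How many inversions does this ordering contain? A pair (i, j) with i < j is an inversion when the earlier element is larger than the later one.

Inversions: 42

For each element, count later entries that are smaller:
39 → 29, 34, 33, 25, 19, 10, 14, 6, 2 → 9
29 → 25, 19, 10, 14, 6, 2 → 6
34 → 33, 25, 19, 10, 14, 6, 2 → 7
33 → 25, 19, 10, 14, 6, 2 → 6
25 → 19, 10, 14, 6, 2 → 5
19 → 10, 14, 6, 2 → 4
10 → 6, 2 → 2
14 → 6, 2 → 2
6 → 2 → 1
2 → none → 0
Sum: 9 + 6 + 7 + 6 + 5 + 4 + 2 + 2 + 1 + 0 = 42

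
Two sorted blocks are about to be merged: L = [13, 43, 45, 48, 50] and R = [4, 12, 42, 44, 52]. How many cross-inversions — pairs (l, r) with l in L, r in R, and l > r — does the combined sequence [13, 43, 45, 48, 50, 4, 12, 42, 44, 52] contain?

17 split inversions

For each element r of the right run, count left-run elements greater than r:
r = 4: 13, 43, 45, 48, 50 → 5
r = 12: 13, 43, 45, 48, 50 → 5
r = 42: 43, 45, 48, 50 → 4
r = 44: 45, 48, 50 → 3
r = 52: none → 0
Cross-inversions: 5 + 5 + 4 + 3 + 0 = 17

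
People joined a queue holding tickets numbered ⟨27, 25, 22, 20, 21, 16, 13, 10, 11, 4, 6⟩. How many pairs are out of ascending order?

Sweep left to right; for each value list the smaller values that follow it:
27 → 25, 22, 20, 21, 16, 13, 10, 11, 4, 6 → 10
25 → 22, 20, 21, 16, 13, 10, 11, 4, 6 → 9
22 → 20, 21, 16, 13, 10, 11, 4, 6 → 8
20 → 16, 13, 10, 11, 4, 6 → 6
21 → 16, 13, 10, 11, 4, 6 → 6
16 → 13, 10, 11, 4, 6 → 5
13 → 10, 11, 4, 6 → 4
10 → 4, 6 → 2
11 → 4, 6 → 2
4 → none → 0
6 → none → 0
Sum: 10 + 9 + 8 + 6 + 6 + 5 + 4 + 2 + 2 + 0 + 0 = 52

52 inversions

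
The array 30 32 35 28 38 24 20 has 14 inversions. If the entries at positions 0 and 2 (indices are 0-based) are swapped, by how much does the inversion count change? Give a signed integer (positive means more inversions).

+3

Positions 0 and 2 hold 30 and 35; after swapping, the array is [35, 32, 30, 28, 38, 24, 20].
Element-by-element contributions:
35: 5
32: 4
30: 3
28: 2
38: 2
24: 1
20: 0
Sum: 5 + 4 + 3 + 2 + 2 + 1 + 0 = 17
Change: 17 − 14 = +3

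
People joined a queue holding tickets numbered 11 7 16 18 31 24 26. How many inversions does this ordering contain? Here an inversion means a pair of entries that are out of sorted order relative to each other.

There are 3 out-of-order pairs.

Sweep left to right; for each value list the smaller values that follow it:
11 → 7 → 1
7 → none → 0
16 → none → 0
18 → none → 0
31 → 24, 26 → 2
24 → none → 0
26 → none → 0
Sum: 1 + 0 + 0 + 0 + 2 + 0 + 0 = 3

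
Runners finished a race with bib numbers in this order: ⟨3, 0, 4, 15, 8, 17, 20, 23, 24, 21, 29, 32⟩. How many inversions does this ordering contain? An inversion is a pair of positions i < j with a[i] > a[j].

4

Sweep left to right; for each value list the smaller values that follow it:
3: 1
0: 0
4: 0
15: 1
8: 0
17: 0
20: 0
23: 1
24: 1
21: 0
29: 0
32: 0
Sum: 1 + 0 + 0 + 1 + 0 + 0 + 0 + 1 + 1 + 0 + 0 + 0 = 4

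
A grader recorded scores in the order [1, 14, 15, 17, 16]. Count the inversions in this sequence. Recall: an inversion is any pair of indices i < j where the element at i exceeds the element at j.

Inversion pairs (indices are 0-based):
(3,4): 17 > 16
That's 1 pair.

1 inversion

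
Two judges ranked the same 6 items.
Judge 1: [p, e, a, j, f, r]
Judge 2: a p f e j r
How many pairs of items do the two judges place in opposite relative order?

Assign each item its position (1..6) in the first ordering, then rewrite the second ordering as that position sequence:
positions: p→1, e→2, a→3, j→4, f→5, r→6
second ordering as positions: [3, 1, 5, 2, 4, 6]
Discordant pairs = inversions in this position sequence.
3: 1, 2 → 2
1: 0
5: 2, 4 → 2
2: 0
4: 0
6: 0
Total: 2 + 0 + 2 + 0 + 0 + 0 = 4

4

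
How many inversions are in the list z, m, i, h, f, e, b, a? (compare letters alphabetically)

For each element, count later entries that are smaller:
z: 7
m: 6
i: 5
h: 4
f: 3
e: 2
b: 1
a: 0
Sum: 7 + 6 + 5 + 4 + 3 + 2 + 1 + 0 = 28

28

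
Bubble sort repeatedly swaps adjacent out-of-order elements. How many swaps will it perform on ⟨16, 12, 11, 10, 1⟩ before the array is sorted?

Adjacent swaps: 10

Minimum adjacent swaps = number of inversions (each swap of adjacent out-of-order elements removes one inversion and no swap can remove more).
Count inversions — for each element, later elements that are smaller:
16: 12, 11, 10, 1 → 4
12: 11, 10, 1 → 3
11: 10, 1 → 2
10: 1 → 1
1: none → 0
Total inversions: 4 + 3 + 2 + 1 + 0 = 10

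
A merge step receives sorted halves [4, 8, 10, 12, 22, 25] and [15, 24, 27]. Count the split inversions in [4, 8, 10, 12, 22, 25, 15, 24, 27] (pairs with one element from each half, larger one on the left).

Cross-inversions: 3

Take each right-half value and tally the left-half values above it:
r = 15: 22, 25 → 2
r = 24: 25 → 1
r = 27: none → 0
Cross-inversions: 2 + 1 + 0 = 3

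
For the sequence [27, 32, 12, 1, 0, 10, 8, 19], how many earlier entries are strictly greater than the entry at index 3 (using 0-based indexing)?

3 such elements

The element at index 3 is 1.
Elements before it: 27, 32, 12
Those larger than 1: 27, 32, 12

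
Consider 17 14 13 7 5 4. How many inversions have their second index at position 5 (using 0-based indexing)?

5 such elements

The element at index 5 is 4.
Elements before it: 17, 14, 13, 7, 5
Those larger than 4: 17, 14, 13, 7, 5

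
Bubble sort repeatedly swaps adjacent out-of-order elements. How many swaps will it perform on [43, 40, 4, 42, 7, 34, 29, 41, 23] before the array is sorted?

The minimum number of adjacent swaps to sort an array equals its inversion count, since every such swap removes exactly one inversion.
Count inversions — for each element, later elements that are smaller:
43: 40, 4, 42, 7, 34, 29, 41, 23 → 8
40: 4, 7, 34, 29, 23 → 5
4: none → 0
42: 7, 34, 29, 41, 23 → 5
7: none → 0
34: 29, 23 → 2
29: 23 → 1
41: 23 → 1
23: none → 0
Total inversions: 8 + 5 + 0 + 5 + 0 + 2 + 1 + 1 + 0 = 22

22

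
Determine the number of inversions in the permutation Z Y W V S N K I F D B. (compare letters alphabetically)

Element-by-element contributions:
Z → Y, W, V, S, N, K, I, F, D, B → 10
Y → W, V, S, N, K, I, F, D, B → 9
W → V, S, N, K, I, F, D, B → 8
V → S, N, K, I, F, D, B → 7
S → N, K, I, F, D, B → 6
N → K, I, F, D, B → 5
K → I, F, D, B → 4
I → F, D, B → 3
F → D, B → 2
D → B → 1
B → none → 0
Sum: 10 + 9 + 8 + 7 + 6 + 5 + 4 + 3 + 2 + 1 + 0 = 55

There are 55 inversions.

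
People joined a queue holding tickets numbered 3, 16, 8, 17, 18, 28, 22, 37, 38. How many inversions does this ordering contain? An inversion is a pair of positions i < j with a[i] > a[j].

2 out-of-order pairs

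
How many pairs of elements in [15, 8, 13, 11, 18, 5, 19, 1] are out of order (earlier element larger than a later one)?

There are 16 out-of-order pairs.

Count, for each position, how many later elements it exceeds:
15 → 8, 13, 11, 5, 1 → 5
8 → 5, 1 → 2
13 → 11, 5, 1 → 3
11 → 5, 1 → 2
18 → 5, 1 → 2
5 → 1 → 1
19 → 1 → 1
1 → none → 0
Sum: 5 + 2 + 3 + 2 + 2 + 1 + 1 + 0 = 16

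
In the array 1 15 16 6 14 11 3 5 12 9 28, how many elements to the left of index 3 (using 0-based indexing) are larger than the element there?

2

The element at index 3 is 6.
Elements before it: 1, 15, 16
Those larger than 6: 15, 16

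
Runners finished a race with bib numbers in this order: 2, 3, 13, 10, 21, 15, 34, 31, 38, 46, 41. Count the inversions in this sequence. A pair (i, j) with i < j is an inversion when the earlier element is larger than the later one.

4

Count, for each position, how many later elements it exceeds:
2 → none → 0
3 → none → 0
13 → 10 → 1
10 → none → 0
21 → 15 → 1
15 → none → 0
34 → 31 → 1
31 → none → 0
38 → none → 0
46 → 41 → 1
41 → none → 0
Sum: 0 + 0 + 1 + 0 + 1 + 0 + 1 + 0 + 0 + 1 + 0 = 4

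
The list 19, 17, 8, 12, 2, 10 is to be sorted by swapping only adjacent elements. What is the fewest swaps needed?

12

Minimum adjacent swaps = number of inversions (each swap of adjacent out-of-order elements removes one inversion and no swap can remove more).
Count inversions — for each element, later elements that are smaller:
19: 17, 8, 12, 2, 10 → 5
17: 8, 12, 2, 10 → 4
8: 2 → 1
12: 2, 10 → 2
2: none → 0
10: none → 0
Total inversions: 5 + 4 + 1 + 2 + 0 + 0 = 12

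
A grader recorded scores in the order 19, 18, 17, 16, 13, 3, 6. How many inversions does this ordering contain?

20 inversions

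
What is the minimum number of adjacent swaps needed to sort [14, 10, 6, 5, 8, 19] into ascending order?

Minimum adjacent swaps = number of inversions (each swap of adjacent out-of-order elements removes one inversion and no swap can remove more).
Count inversions — for each element, later elements that are smaller:
14: 10, 6, 5, 8 → 4
10: 6, 5, 8 → 3
6: 5 → 1
5: none → 0
8: none → 0
19: none → 0
Total inversions: 4 + 3 + 1 + 0 + 0 + 0 = 8

Swaps: 8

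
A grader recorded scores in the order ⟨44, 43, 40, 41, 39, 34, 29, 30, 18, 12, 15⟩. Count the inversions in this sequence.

52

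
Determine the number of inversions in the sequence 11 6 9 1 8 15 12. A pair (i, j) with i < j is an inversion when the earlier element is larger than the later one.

8

Count, for each position, how many later elements it exceeds:
11: 4
6: 1
9: 2
1: 0
8: 0
15: 1
12: 0
Sum: 4 + 1 + 2 + 0 + 0 + 1 + 0 = 8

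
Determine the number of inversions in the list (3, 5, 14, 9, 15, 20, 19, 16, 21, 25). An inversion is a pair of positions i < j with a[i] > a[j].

Element-by-element contributions:
3: 0
5: 0
14: 1
9: 0
15: 0
20: 2
19: 1
16: 0
21: 0
25: 0
Sum: 0 + 0 + 1 + 0 + 0 + 2 + 1 + 0 + 0 + 0 = 4

4 inversions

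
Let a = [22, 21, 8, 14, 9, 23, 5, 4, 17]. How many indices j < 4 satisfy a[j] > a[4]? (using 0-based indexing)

3

The element at index 4 is 9.
Elements before it: 22, 21, 8, 14
Those larger than 9: 22, 21, 14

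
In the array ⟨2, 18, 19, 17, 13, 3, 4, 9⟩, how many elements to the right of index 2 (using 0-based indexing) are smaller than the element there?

5

The element at index 2 is 19.
Elements after it: 17, 13, 3, 4, 9
Those smaller than 19: 17, 13, 3, 4, 9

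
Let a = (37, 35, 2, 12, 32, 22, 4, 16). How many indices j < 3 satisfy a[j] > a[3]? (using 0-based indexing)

The element at index 3 is 12.
Elements before it: 37, 35, 2
Those larger than 12: 37, 35

2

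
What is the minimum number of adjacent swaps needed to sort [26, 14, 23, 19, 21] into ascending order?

The minimum number of adjacent swaps to sort an array equals its inversion count, since every such swap removes exactly one inversion.
Count inversions — for each element, later elements that are smaller:
26: 14, 23, 19, 21 → 4
14: none → 0
23: 19, 21 → 2
19: none → 0
21: none → 0
Total inversions: 4 + 0 + 2 + 0 + 0 = 6

6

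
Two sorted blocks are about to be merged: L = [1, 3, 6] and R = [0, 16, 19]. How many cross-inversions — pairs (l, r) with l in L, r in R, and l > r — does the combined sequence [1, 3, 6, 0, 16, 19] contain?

There are 3 cross-inversions.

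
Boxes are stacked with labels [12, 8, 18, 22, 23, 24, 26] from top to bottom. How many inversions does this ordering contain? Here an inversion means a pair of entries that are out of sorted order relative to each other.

There is 1 inversion.

For each element, count later entries that are smaller:
12 → 8 → 1
8 → none → 0
18 → none → 0
22 → none → 0
23 → none → 0
24 → none → 0
26 → none → 0
Sum: 1 + 0 + 0 + 0 + 0 + 0 + 0 = 1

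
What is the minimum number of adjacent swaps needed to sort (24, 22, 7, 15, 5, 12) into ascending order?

12 adjacent swaps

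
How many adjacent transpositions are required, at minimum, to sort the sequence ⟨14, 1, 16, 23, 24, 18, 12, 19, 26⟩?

Adjacent swaps: 10

The minimum number of adjacent swaps to sort an array equals its inversion count, since every such swap removes exactly one inversion.
Count inversions — for each element, later elements that are smaller:
14: 1, 12 → 2
1: none → 0
16: 12 → 1
23: 18, 12, 19 → 3
24: 18, 12, 19 → 3
18: 12 → 1
12: none → 0
19: none → 0
26: none → 0
Total inversions: 2 + 0 + 1 + 3 + 3 + 1 + 0 + 0 + 0 = 10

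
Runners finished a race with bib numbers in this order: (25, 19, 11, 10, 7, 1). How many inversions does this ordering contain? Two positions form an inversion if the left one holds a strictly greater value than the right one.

Inversions: 15

Element-by-element contributions:
25: 5
19: 4
11: 3
10: 2
7: 1
1: 0
Sum: 5 + 4 + 3 + 2 + 1 + 0 = 15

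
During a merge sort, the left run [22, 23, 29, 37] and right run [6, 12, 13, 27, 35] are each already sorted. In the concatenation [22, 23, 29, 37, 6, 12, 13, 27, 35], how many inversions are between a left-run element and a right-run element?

Take each right-half value and tally the left-half values above it:
r = 6: 22, 23, 29, 37 → 4
r = 12: 22, 23, 29, 37 → 4
r = 13: 22, 23, 29, 37 → 4
r = 27: 29, 37 → 2
r = 35: 37 → 1
Cross-inversions: 4 + 4 + 4 + 2 + 1 = 15

15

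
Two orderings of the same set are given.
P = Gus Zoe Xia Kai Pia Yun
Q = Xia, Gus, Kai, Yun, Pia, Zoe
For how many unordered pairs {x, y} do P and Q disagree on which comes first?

Assign each item its position (1..6) in the first ordering, then rewrite the second ordering as that position sequence:
positions: Gus→1, Zoe→2, Xia→3, Kai→4, Pia→5, Yun→6
second ordering as positions: [3, 1, 4, 6, 5, 2]
Discordant pairs = inversions in this position sequence.
3: 1, 2 → 2
1: 0
4: 2 → 1
6: 5, 2 → 2
5: 2 → 1
2: 0
Total: 2 + 0 + 1 + 2 + 1 + 0 = 6

6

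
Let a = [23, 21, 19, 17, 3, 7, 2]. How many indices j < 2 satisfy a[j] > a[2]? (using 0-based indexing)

The element at index 2 is 19.
Elements before it: 23, 21
Those larger than 19: 23, 21

2 such elements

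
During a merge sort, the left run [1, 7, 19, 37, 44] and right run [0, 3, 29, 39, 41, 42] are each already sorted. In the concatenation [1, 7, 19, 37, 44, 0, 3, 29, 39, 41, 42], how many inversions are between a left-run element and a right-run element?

14

For each element r of the right run, count left-run elements greater than r:
r = 0: 1, 7, 19, 37, 44 → 5
r = 3: 7, 19, 37, 44 → 4
r = 29: 37, 44 → 2
r = 39: 44 → 1
r = 41: 44 → 1
r = 42: 44 → 1
Cross-inversions: 5 + 4 + 2 + 1 + 1 + 1 = 14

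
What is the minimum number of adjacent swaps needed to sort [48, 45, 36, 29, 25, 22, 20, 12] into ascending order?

The minimum number of adjacent swaps to sort an array equals its inversion count, since every such swap removes exactly one inversion.
Count inversions — for each element, later elements that are smaller:
48: 45, 36, 29, 25, 22, 20, 12 → 7
45: 36, 29, 25, 22, 20, 12 → 6
36: 29, 25, 22, 20, 12 → 5
29: 25, 22, 20, 12 → 4
25: 22, 20, 12 → 3
22: 20, 12 → 2
20: 12 → 1
12: none → 0
Total inversions: 7 + 6 + 5 + 4 + 3 + 2 + 1 + 0 = 28

28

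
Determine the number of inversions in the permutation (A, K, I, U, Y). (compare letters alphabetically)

1 inversion

Listing every pair i<j with a[i]>a[j] (using 0-based positions):
(1,2): K > I
That's 1 pair.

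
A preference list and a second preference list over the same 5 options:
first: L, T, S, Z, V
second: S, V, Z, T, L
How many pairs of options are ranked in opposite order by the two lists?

Assign each item its position (1..5) in the first ordering, then rewrite the second ordering as that position sequence:
positions: L→1, T→2, S→3, Z→4, V→5
second ordering as positions: [3, 5, 4, 2, 1]
Discordant pairs = inversions in this position sequence.
3: 2, 1 → 2
5: 4, 2, 1 → 3
4: 2, 1 → 2
2: 1 → 1
1: 0
Total: 2 + 3 + 2 + 1 + 0 = 8

8 pairs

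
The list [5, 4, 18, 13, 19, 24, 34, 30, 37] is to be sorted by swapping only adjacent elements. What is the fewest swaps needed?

Minimum adjacent swaps = number of inversions (each swap of adjacent out-of-order elements removes one inversion and no swap can remove more).
Count inversions — for each element, later elements that are smaller:
5: 4 → 1
4: none → 0
18: 13 → 1
13: none → 0
19: none → 0
24: none → 0
34: 30 → 1
30: none → 0
37: none → 0
Total inversions: 1 + 0 + 1 + 0 + 0 + 0 + 1 + 0 + 0 = 3

There are 3 swaps.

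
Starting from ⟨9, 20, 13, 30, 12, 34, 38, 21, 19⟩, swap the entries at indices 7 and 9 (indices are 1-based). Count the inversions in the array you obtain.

9

Positions 7 and 9 hold 38 and 19; after swapping, the array is [9, 20, 13, 30, 12, 34, 19, 21, 38].
Count, for each position, how many later elements it exceeds:
9 → none → 0
20 → 13, 12, 19 → 3
13 → 12 → 1
30 → 12, 19, 21 → 3
12 → none → 0
34 → 19, 21 → 2
19 → none → 0
21 → none → 0
38 → none → 0
Sum: 0 + 3 + 1 + 3 + 0 + 2 + 0 + 0 + 0 = 9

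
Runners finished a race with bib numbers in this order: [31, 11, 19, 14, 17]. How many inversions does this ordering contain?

6

Element-by-element contributions:
31: 4
11: 0
19: 2
14: 0
17: 0
Sum: 4 + 0 + 2 + 0 + 0 = 6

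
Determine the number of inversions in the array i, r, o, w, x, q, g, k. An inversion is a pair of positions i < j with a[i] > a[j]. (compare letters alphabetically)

Count, for each position, how many later elements it exceeds:
i → g → 1
r → o, q, g, k → 4
o → g, k → 2
w → q, g, k → 3
x → q, g, k → 3
q → g, k → 2
g → none → 0
k → none → 0
Sum: 1 + 4 + 2 + 3 + 3 + 2 + 0 + 0 = 15

15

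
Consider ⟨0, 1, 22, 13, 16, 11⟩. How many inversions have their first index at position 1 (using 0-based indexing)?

0

The element at index 1 is 1.
Elements after it: 22, 13, 16, 11
None of them are smaller than 1.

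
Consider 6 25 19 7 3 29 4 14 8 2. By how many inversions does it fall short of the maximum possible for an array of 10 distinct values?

17 inversions short

Maximum inversions for 10 distinct elements is C(10, 2) = 10·9/2 = 45.
Current inversions — for each element, count later smaller elements:
6: 3
25: 7
19: 6
7: 3
3: 1
29: 4
4: 1
14: 2
8: 1
2: 0
Current total: 3 + 7 + 6 + 3 + 1 + 4 + 1 + 2 + 1 + 0 = 28
Shortfall: 45 − 28 = 17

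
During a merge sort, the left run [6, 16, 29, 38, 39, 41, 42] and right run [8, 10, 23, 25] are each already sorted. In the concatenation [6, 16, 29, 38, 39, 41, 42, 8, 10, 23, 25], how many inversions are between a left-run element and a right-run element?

Take each right-half value and tally the left-half values above it:
r = 8: 16, 29, 38, 39, 41, 42 → 6
r = 10: 16, 29, 38, 39, 41, 42 → 6
r = 23: 29, 38, 39, 41, 42 → 5
r = 25: 29, 38, 39, 41, 42 → 5
Cross-inversions: 6 + 6 + 5 + 5 = 22

22 split inversions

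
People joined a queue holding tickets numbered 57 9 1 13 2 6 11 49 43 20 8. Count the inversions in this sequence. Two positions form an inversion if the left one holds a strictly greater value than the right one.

25

Sweep left to right; for each value list the smaller values that follow it:
57: 10
9: 4
1: 0
13: 4
2: 0
6: 0
11: 1
49: 3
43: 2
20: 1
8: 0
Sum: 10 + 4 + 0 + 4 + 0 + 0 + 1 + 3 + 2 + 1 + 0 = 25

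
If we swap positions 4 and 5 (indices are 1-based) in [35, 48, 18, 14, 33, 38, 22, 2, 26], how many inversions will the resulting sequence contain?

There are 24 inversions.

Positions 4 and 5 hold 14 and 33; after swapping, the array is [35, 48, 18, 33, 14, 38, 22, 2, 26].
For each element, count later entries that are smaller:
35 → 18, 33, 14, 22, 2, 26 → 6
48 → 18, 33, 14, 38, 22, 2, 26 → 7
18 → 14, 2 → 2
33 → 14, 22, 2, 26 → 4
14 → 2 → 1
38 → 22, 2, 26 → 3
22 → 2 → 1
2 → none → 0
26 → none → 0
Sum: 6 + 7 + 2 + 4 + 1 + 3 + 1 + 0 + 0 = 24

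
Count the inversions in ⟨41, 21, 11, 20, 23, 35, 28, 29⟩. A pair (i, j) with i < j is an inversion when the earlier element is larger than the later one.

Inversions: 11

Element-by-element contributions:
41 → 21, 11, 20, 23, 35, 28, 29 → 7
21 → 11, 20 → 2
11 → none → 0
20 → none → 0
23 → none → 0
35 → 28, 29 → 2
28 → none → 0
29 → none → 0
Sum: 7 + 2 + 0 + 0 + 0 + 2 + 0 + 0 = 11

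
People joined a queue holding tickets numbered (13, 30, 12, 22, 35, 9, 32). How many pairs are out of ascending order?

9

Out-of-order index pairs (0-indexed):
(0,2): 13 > 12
(0,5): 13 > 9
(1,2): 30 > 12
(1,3): 30 > 22
(1,5): 30 > 9
(2,5): 12 > 9
(3,5): 22 > 9
(4,5): 35 > 9
(4,6): 35 > 32
That's 9 pairs.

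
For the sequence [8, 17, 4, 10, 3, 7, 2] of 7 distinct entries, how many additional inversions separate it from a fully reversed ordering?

Maximum inversions for 7 distinct elements is C(7, 2) = 7·6/2 = 21.
Current inversions — for each element, count later smaller elements:
8: 4
17: 5
4: 2
10: 3
3: 1
7: 1
2: 0
Current total: 4 + 5 + 2 + 3 + 1 + 1 + 0 = 16
Shortfall: 21 − 16 = 5

5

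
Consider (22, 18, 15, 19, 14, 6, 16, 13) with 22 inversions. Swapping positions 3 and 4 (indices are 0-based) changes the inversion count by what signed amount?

-1

Positions 3 and 4 hold 19 and 14; after swapping, the array is [22, 18, 15, 14, 19, 6, 16, 13].
Count, for each position, how many later elements it exceeds:
22 → 18, 15, 14, 19, 6, 16, 13 → 7
18 → 15, 14, 6, 16, 13 → 5
15 → 14, 6, 13 → 3
14 → 6, 13 → 2
19 → 6, 16, 13 → 3
6 → none → 0
16 → 13 → 1
13 → none → 0
Sum: 7 + 5 + 3 + 2 + 3 + 0 + 1 + 0 = 21
Change: 21 − 22 = -1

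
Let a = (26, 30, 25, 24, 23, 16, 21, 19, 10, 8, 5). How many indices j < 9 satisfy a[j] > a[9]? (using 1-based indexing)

8 such elements

The element at index 9 is 10.
Elements before it: 26, 30, 25, 24, 23, 16, 21, 19
Those larger than 10: 26, 30, 25, 24, 23, 16, 21, 19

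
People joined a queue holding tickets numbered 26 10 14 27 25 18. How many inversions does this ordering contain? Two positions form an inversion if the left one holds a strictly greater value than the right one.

7 inversions

Sweep left to right; for each value list the smaller values that follow it:
26: 4
10: 0
14: 0
27: 2
25: 1
18: 0
Sum: 4 + 0 + 0 + 2 + 1 + 0 = 7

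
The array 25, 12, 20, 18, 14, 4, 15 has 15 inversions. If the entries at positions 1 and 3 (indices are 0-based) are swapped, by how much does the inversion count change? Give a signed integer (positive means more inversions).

+1

Positions 1 and 3 hold 12 and 18; after swapping, the array is [25, 18, 20, 12, 14, 4, 15].
For each element, count later entries that are smaller:
25 → 18, 20, 12, 14, 4, 15 → 6
18 → 12, 14, 4, 15 → 4
20 → 12, 14, 4, 15 → 4
12 → 4 → 1
14 → 4 → 1
4 → none → 0
15 → none → 0
Sum: 6 + 4 + 4 + 1 + 1 + 0 + 0 = 16
Change: 16 − 15 = +1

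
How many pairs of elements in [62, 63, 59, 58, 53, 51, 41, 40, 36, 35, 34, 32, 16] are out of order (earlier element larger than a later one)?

77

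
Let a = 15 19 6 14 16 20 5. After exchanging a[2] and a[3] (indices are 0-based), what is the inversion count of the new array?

Positions 2 and 3 hold 6 and 14; after swapping, the array is [15, 19, 14, 6, 16, 20, 5].
Element-by-element contributions:
15: 3
19: 4
14: 2
6: 1
16: 1
20: 1
5: 0
Sum: 3 + 4 + 2 + 1 + 1 + 1 + 0 = 12

12 inversions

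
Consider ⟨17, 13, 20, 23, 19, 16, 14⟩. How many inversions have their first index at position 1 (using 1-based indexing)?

The element at index 1 is 17.
Elements after it: 13, 20, 23, 19, 16, 14
Those smaller than 17: 13, 16, 14

3 such elements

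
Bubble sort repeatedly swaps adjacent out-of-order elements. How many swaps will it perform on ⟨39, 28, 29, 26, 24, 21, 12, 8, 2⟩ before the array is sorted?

35 swaps

The minimum number of adjacent swaps to sort an array equals its inversion count, since every such swap removes exactly one inversion.
Count inversions — for each element, later elements that are smaller:
39: 28, 29, 26, 24, 21, 12, 8, 2 → 8
28: 26, 24, 21, 12, 8, 2 → 6
29: 26, 24, 21, 12, 8, 2 → 6
26: 24, 21, 12, 8, 2 → 5
24: 21, 12, 8, 2 → 4
21: 12, 8, 2 → 3
12: 8, 2 → 2
8: 2 → 1
2: none → 0
Total inversions: 8 + 6 + 6 + 5 + 4 + 3 + 2 + 1 + 0 = 35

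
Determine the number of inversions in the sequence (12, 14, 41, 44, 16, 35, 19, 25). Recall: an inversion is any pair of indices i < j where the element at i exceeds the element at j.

10

Element-by-element contributions:
12 → none → 0
14 → none → 0
41 → 16, 35, 19, 25 → 4
44 → 16, 35, 19, 25 → 4
16 → none → 0
35 → 19, 25 → 2
19 → none → 0
25 → none → 0
Sum: 0 + 0 + 4 + 4 + 0 + 2 + 0 + 0 = 10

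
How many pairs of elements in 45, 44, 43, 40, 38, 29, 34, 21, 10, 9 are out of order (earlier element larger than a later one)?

Sweep left to right; for each value list the smaller values that follow it:
45 → 44, 43, 40, 38, 29, 34, 21, 10, 9 → 9
44 → 43, 40, 38, 29, 34, 21, 10, 9 → 8
43 → 40, 38, 29, 34, 21, 10, 9 → 7
40 → 38, 29, 34, 21, 10, 9 → 6
38 → 29, 34, 21, 10, 9 → 5
29 → 21, 10, 9 → 3
34 → 21, 10, 9 → 3
21 → 10, 9 → 2
10 → 9 → 1
9 → none → 0
Sum: 9 + 8 + 7 + 6 + 5 + 3 + 3 + 2 + 1 + 0 = 44

44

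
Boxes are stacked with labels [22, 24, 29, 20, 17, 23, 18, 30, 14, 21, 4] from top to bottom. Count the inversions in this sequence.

37

Count, for each position, how many later elements it exceeds:
22: 6
24: 7
29: 7
20: 4
17: 2
23: 4
18: 2
30: 3
14: 1
21: 1
4: 0
Sum: 6 + 7 + 7 + 4 + 2 + 4 + 2 + 3 + 1 + 1 + 0 = 37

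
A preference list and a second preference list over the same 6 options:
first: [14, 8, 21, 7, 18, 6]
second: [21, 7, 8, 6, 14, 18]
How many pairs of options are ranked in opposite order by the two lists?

Assign each item its position (1..6) in the first ordering, then rewrite the second ordering as that position sequence:
positions: 14→1, 8→2, 21→3, 7→4, 18→5, 6→6
second ordering as positions: [3, 4, 2, 6, 1, 5]
Discordant pairs = inversions in this position sequence.
3: 2, 1 → 2
4: 2, 1 → 2
2: 1 → 1
6: 1, 5 → 2
1: 0
5: 0
Total: 2 + 2 + 1 + 2 + 0 + 0 = 7

7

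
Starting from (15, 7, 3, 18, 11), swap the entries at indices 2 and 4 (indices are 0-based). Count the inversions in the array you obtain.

6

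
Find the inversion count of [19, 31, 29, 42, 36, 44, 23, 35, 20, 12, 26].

Element-by-element contributions:
19 → 12 → 1
31 → 29, 23, 20, 12, 26 → 5
29 → 23, 20, 12, 26 → 4
42 → 36, 23, 35, 20, 12, 26 → 6
36 → 23, 35, 20, 12, 26 → 5
44 → 23, 35, 20, 12, 26 → 5
23 → 20, 12 → 2
35 → 20, 12, 26 → 3
20 → 12 → 1
12 → none → 0
26 → none → 0
Sum: 1 + 5 + 4 + 6 + 5 + 5 + 2 + 3 + 1 + 0 + 0 = 32

32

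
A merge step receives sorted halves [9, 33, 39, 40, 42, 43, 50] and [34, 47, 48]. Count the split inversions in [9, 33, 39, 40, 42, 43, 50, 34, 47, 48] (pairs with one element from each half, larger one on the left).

Cross-inversions: 7

Take each right-half value and tally the left-half values above it:
r = 34: 39, 40, 42, 43, 50 → 5
r = 47: 50 → 1
r = 48: 50 → 1
Cross-inversions: 5 + 1 + 1 = 7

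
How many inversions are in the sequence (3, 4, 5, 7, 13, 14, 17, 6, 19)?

4

Element-by-element contributions:
3: 0
4: 0
5: 0
7: 1
13: 1
14: 1
17: 1
6: 0
19: 0
Sum: 0 + 0 + 0 + 1 + 1 + 1 + 1 + 0 + 0 = 4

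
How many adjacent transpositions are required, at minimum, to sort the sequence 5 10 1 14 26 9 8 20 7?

16 adjacent swaps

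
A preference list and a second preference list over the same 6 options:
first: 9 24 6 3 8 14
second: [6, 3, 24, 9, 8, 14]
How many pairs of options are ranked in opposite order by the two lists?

There are 5 pairs.

Assign each item its position (1..6) in the first ordering, then rewrite the second ordering as that position sequence:
positions: 9→1, 24→2, 6→3, 3→4, 8→5, 14→6
second ordering as positions: [3, 4, 2, 1, 5, 6]
Discordant pairs = inversions in this position sequence.
3: 2, 1 → 2
4: 2, 1 → 2
2: 1 → 1
1: 0
5: 0
6: 0
Total: 2 + 2 + 1 + 0 + 0 + 0 = 5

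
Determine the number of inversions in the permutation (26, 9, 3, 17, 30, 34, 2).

There are 10 out-of-order pairs.

Element-by-element contributions:
26 → 9, 3, 17, 2 → 4
9 → 3, 2 → 2
3 → 2 → 1
17 → 2 → 1
30 → 2 → 1
34 → 2 → 1
2 → none → 0
Sum: 4 + 2 + 1 + 1 + 1 + 1 + 0 = 10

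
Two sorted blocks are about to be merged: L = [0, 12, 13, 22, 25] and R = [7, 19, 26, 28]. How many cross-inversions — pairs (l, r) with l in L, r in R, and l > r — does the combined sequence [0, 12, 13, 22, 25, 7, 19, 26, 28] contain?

6

Take each right-half value and tally the left-half values above it:
r = 7: 12, 13, 22, 25 → 4
r = 19: 22, 25 → 2
r = 26: none → 0
r = 28: none → 0
Cross-inversions: 4 + 2 + 0 + 0 = 6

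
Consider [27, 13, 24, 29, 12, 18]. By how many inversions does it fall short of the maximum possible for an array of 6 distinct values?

Maximum inversions for 6 distinct elements is C(6, 2) = 6·5/2 = 15.
Current inversions — for each element, count later smaller elements:
27: 4
13: 1
24: 2
29: 2
12: 0
18: 0
Current total: 4 + 1 + 2 + 2 + 0 + 0 = 9
Shortfall: 15 − 9 = 6

6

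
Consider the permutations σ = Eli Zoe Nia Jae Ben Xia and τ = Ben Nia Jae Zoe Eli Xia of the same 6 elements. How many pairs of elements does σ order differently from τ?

Assign each item its position (1..6) in the first ordering, then rewrite the second ordering as that position sequence:
positions: Eli→1, Zoe→2, Nia→3, Jae→4, Ben→5, Xia→6
second ordering as positions: [5, 3, 4, 2, 1, 6]
Discordant pairs = inversions in this position sequence.
5: 3, 4, 2, 1 → 4
3: 2, 1 → 2
4: 2, 1 → 2
2: 1 → 1
1: 0
6: 0
Total: 4 + 2 + 2 + 1 + 0 + 0 = 9

9 discordant pairs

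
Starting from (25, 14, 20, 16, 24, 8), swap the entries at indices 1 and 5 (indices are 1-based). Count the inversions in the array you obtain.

9

Positions 1 and 5 hold 25 and 24; after swapping, the array is [24, 14, 20, 16, 25, 8].
For each element, count later entries that are smaller:
24: 4
14: 1
20: 2
16: 1
25: 1
8: 0
Sum: 4 + 1 + 2 + 1 + 1 + 0 = 9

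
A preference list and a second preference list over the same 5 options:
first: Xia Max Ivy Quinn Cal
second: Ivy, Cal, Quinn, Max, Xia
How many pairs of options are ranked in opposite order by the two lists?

8

Assign each item its position (1..5) in the first ordering, then rewrite the second ordering as that position sequence:
positions: Xia→1, Max→2, Ivy→3, Quinn→4, Cal→5
second ordering as positions: [3, 5, 4, 2, 1]
Discordant pairs = inversions in this position sequence.
3: 2, 1 → 2
5: 4, 2, 1 → 3
4: 2, 1 → 2
2: 1 → 1
1: 0
Total: 2 + 3 + 2 + 1 + 0 = 8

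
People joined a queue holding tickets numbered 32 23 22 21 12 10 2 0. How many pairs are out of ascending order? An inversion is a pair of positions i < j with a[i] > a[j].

28 inversions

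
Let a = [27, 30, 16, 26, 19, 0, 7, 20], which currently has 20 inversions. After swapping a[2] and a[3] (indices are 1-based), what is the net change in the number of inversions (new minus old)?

-1

Positions 2 and 3 hold 30 and 16; after swapping, the array is [27, 16, 30, 26, 19, 0, 7, 20].
Count, for each position, how many later elements it exceeds:
27 → 16, 26, 19, 0, 7, 20 → 6
16 → 0, 7 → 2
30 → 26, 19, 0, 7, 20 → 5
26 → 19, 0, 7, 20 → 4
19 → 0, 7 → 2
0 → none → 0
7 → none → 0
20 → none → 0
Sum: 6 + 2 + 5 + 4 + 2 + 0 + 0 + 0 = 19
Change: 19 − 20 = -1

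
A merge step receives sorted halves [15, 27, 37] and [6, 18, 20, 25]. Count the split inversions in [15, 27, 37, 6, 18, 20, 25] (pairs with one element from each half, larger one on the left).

9 split inversions

For each element r of the right run, count left-run elements greater than r:
r = 6: 15, 27, 37 → 3
r = 18: 27, 37 → 2
r = 20: 27, 37 → 2
r = 25: 27, 37 → 2
Cross-inversions: 3 + 2 + 2 + 2 = 9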